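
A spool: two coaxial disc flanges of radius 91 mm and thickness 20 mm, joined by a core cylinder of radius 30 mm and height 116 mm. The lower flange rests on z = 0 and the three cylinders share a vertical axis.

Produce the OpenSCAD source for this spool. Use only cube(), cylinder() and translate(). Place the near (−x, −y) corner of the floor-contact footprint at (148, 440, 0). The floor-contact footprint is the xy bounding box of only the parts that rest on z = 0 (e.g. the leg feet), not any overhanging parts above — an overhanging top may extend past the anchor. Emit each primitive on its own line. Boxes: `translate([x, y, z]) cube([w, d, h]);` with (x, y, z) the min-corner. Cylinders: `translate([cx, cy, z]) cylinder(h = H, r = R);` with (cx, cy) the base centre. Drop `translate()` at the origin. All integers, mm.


translate([239, 531, 0]) cylinder(h = 20, r = 91);
translate([239, 531, 20]) cylinder(h = 116, r = 30);
translate([239, 531, 136]) cylinder(h = 20, r = 91);


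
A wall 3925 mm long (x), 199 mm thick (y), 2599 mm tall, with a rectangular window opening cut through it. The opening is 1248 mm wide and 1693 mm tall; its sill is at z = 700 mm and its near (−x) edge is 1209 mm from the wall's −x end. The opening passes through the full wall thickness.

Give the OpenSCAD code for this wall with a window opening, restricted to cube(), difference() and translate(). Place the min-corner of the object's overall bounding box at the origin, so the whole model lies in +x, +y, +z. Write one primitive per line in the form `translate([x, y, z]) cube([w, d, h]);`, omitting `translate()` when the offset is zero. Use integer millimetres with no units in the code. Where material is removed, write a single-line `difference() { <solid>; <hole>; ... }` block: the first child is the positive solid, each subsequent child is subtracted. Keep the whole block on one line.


difference() { cube([3925, 199, 2599]); translate([1209, 0, 700]) cube([1248, 199, 1693]); }


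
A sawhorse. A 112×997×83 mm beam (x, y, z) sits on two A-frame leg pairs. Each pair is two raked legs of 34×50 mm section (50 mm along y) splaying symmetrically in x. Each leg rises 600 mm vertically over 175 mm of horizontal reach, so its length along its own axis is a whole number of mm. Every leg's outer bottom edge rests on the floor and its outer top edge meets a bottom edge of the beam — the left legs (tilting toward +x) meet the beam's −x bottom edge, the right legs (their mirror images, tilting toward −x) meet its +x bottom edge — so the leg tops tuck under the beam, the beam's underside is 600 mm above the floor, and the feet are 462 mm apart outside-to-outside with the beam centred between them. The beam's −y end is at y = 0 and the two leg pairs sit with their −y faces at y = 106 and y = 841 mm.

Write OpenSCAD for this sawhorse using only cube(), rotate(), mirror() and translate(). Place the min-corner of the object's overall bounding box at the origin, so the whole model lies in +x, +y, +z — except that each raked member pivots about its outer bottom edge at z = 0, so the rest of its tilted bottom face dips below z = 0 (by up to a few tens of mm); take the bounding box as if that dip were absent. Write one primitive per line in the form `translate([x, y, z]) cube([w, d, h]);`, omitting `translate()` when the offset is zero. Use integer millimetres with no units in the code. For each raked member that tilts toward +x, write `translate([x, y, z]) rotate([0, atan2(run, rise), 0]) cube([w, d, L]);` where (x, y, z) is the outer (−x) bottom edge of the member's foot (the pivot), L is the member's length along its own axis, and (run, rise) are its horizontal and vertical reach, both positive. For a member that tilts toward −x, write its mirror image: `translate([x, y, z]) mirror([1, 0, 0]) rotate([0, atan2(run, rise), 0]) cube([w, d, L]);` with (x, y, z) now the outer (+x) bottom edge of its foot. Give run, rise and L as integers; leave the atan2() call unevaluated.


translate([175, 0, 600]) cube([112, 997, 83]);
translate([0, 106, 0]) rotate([0, atan2(175, 600), 0]) cube([34, 50, 625]);
translate([462, 106, 0]) mirror([1, 0, 0]) rotate([0, atan2(175, 600), 0]) cube([34, 50, 625]);
translate([0, 841, 0]) rotate([0, atan2(175, 600), 0]) cube([34, 50, 625]);
translate([462, 841, 0]) mirror([1, 0, 0]) rotate([0, atan2(175, 600), 0]) cube([34, 50, 625]);


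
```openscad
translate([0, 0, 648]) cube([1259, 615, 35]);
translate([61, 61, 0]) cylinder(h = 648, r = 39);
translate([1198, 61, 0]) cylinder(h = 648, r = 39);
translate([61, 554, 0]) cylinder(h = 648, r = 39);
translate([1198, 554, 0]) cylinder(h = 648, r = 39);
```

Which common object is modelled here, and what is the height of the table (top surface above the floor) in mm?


A table. The table height is 683 mm.

A 1259×615×35 slab sits at z = 648 on four Ø78 mm round legs — a table. The top surface is at 648 + 35 = 683 mm.


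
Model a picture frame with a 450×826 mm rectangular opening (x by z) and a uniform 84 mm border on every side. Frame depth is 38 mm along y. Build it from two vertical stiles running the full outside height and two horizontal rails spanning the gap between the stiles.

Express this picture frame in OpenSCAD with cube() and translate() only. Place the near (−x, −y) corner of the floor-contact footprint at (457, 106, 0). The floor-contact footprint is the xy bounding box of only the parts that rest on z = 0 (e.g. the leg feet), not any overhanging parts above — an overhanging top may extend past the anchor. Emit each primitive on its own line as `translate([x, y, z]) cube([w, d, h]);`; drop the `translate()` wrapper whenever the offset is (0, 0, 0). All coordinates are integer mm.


translate([457, 106, 0]) cube([84, 38, 994]);
translate([991, 106, 0]) cube([84, 38, 994]);
translate([541, 106, 0]) cube([450, 38, 84]);
translate([541, 106, 910]) cube([450, 38, 84]);


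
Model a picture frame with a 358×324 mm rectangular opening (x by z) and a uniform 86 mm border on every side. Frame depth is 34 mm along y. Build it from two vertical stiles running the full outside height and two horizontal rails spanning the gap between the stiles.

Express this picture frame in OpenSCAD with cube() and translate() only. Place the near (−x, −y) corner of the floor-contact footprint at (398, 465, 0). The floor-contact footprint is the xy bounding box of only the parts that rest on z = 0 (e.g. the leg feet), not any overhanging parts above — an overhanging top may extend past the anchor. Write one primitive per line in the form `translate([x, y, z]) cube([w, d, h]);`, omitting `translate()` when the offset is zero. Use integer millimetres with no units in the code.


translate([398, 465, 0]) cube([86, 34, 496]);
translate([842, 465, 0]) cube([86, 34, 496]);
translate([484, 465, 0]) cube([358, 34, 86]);
translate([484, 465, 410]) cube([358, 34, 86]);


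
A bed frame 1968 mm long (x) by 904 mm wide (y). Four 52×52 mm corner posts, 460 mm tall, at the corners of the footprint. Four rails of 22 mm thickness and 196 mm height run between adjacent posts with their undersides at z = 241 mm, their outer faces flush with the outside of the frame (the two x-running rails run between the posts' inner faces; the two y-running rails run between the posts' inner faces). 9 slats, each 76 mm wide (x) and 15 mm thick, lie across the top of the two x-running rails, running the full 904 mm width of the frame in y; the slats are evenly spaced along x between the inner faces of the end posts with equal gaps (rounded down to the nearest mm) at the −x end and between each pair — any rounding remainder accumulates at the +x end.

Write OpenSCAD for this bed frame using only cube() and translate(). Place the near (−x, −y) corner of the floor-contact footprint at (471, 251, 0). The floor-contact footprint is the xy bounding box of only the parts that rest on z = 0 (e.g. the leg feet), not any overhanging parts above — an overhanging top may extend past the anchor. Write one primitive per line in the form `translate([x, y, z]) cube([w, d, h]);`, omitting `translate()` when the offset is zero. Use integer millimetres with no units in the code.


translate([471, 251, 0]) cube([52, 52, 460]);
translate([471, 1103, 0]) cube([52, 52, 460]);
translate([2387, 251, 0]) cube([52, 52, 460]);
translate([2387, 1103, 0]) cube([52, 52, 460]);
translate([523, 251, 241]) cube([1864, 22, 196]);
translate([523, 1133, 241]) cube([1864, 22, 196]);
translate([471, 303, 241]) cube([22, 800, 196]);
translate([2417, 303, 241]) cube([22, 800, 196]);
translate([641, 251, 437]) cube([76, 904, 15]);
translate([835, 251, 437]) cube([76, 904, 15]);
translate([1029, 251, 437]) cube([76, 904, 15]);
translate([1223, 251, 437]) cube([76, 904, 15]);
translate([1417, 251, 437]) cube([76, 904, 15]);
translate([1611, 251, 437]) cube([76, 904, 15]);
translate([1805, 251, 437]) cube([76, 904, 15]);
translate([1999, 251, 437]) cube([76, 904, 15]);
translate([2193, 251, 437]) cube([76, 904, 15]);


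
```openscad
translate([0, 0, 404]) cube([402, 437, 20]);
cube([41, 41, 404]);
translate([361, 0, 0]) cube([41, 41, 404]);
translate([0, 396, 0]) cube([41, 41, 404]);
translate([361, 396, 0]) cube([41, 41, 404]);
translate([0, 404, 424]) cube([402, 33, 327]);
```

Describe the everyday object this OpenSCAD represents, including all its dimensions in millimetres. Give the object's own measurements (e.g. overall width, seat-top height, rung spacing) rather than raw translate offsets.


A chair. The seat is a 402×437×20 mm slab with its top at z = 424 mm, on four 41×41 mm corner legs (flush with the seat edges, standing on z = 0). A flat backrest 33 mm thick, 327 mm tall, spans the full seat width and rises from the seat top along its +y edge, rear face flush with the rear of the seat.


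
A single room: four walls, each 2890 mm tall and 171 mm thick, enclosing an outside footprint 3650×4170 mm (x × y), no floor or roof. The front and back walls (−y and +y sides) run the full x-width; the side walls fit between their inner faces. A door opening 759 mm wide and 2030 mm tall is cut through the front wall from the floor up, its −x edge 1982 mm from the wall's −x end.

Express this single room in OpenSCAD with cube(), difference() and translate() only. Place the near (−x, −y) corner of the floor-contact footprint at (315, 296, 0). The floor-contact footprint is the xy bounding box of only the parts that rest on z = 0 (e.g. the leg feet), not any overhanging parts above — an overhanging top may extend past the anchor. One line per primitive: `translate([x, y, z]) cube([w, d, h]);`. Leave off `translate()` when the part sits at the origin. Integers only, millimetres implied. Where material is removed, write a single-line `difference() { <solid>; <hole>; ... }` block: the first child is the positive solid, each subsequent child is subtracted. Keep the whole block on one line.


difference() { translate([315, 296, 0]) cube([3650, 171, 2890]); translate([2297, 296, 0]) cube([759, 171, 2030]); }
translate([315, 4295, 0]) cube([3650, 171, 2890]);
translate([315, 467, 0]) cube([171, 3828, 2890]);
translate([3794, 467, 0]) cube([171, 3828, 2890]);


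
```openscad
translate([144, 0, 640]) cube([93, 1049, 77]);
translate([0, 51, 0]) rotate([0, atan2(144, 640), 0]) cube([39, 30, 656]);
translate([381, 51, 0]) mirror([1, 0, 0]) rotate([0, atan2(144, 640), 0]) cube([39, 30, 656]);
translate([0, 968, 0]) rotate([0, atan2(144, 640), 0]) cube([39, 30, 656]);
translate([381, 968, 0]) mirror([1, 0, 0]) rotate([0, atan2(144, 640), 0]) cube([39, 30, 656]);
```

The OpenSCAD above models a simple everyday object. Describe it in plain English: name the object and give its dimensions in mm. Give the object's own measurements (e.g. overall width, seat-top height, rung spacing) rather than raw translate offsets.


A sawhorse. A 93×1049×77 mm beam (x, y, z) sits on two A-frame leg pairs. Each pair is two raked legs of 39×30 mm section (30 mm along y) splaying symmetrically in x. Each leg rises 640 mm vertically over 144 mm of horizontal reach and is 656 mm long along its own axis. Every leg's outer bottom edge rests on the floor and its outer top edge meets a bottom edge of the beam — the left legs (tilting toward +x) meet the beam's −x bottom edge, the right legs (their mirror images, tilting toward −x) meet its +x bottom edge — so the leg tops tuck under the beam, the beam's underside is 640 mm above the floor, and the feet are 381 mm apart outside-to-outside with the beam centred between them. The two leg pairs are set in 51 mm from either end of the beam.


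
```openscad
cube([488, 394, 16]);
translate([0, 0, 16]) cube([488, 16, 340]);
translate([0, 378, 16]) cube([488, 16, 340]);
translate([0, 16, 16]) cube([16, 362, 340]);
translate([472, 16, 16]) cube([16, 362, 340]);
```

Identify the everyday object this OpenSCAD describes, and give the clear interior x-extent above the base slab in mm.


An open box. The internal width is 456 mm.

A 488×394 base slab with four walls standing on it — an open box. The base is 488 mm wide and the walls are 16 mm thick, so the internal width is 488 − 2 × 16 = 456 mm.


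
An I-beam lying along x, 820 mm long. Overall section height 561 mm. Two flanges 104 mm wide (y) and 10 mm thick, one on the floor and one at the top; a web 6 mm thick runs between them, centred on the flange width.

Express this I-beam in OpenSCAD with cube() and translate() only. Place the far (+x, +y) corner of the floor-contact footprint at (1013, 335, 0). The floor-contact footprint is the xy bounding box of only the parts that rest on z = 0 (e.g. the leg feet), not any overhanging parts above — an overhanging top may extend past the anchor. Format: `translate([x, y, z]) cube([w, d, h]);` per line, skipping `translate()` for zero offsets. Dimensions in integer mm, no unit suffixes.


translate([193, 231, 0]) cube([820, 104, 10]);
translate([193, 280, 10]) cube([820, 6, 541]);
translate([193, 231, 551]) cube([820, 104, 10]);


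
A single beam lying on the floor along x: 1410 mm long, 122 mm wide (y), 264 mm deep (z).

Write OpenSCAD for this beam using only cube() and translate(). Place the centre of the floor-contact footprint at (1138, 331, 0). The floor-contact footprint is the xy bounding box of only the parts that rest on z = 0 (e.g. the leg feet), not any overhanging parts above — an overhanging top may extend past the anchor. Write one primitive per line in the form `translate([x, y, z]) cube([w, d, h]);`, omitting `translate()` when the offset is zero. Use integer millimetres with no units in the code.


translate([433, 270, 0]) cube([1410, 122, 264]);


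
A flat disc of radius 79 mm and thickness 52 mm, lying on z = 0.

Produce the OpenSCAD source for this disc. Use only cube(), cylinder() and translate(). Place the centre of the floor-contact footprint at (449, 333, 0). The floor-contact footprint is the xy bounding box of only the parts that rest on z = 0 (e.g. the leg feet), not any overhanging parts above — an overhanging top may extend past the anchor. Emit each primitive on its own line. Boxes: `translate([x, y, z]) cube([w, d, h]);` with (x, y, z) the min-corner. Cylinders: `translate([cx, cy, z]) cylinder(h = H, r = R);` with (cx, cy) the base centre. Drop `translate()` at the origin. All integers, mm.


translate([449, 333, 0]) cylinder(h = 52, r = 79);


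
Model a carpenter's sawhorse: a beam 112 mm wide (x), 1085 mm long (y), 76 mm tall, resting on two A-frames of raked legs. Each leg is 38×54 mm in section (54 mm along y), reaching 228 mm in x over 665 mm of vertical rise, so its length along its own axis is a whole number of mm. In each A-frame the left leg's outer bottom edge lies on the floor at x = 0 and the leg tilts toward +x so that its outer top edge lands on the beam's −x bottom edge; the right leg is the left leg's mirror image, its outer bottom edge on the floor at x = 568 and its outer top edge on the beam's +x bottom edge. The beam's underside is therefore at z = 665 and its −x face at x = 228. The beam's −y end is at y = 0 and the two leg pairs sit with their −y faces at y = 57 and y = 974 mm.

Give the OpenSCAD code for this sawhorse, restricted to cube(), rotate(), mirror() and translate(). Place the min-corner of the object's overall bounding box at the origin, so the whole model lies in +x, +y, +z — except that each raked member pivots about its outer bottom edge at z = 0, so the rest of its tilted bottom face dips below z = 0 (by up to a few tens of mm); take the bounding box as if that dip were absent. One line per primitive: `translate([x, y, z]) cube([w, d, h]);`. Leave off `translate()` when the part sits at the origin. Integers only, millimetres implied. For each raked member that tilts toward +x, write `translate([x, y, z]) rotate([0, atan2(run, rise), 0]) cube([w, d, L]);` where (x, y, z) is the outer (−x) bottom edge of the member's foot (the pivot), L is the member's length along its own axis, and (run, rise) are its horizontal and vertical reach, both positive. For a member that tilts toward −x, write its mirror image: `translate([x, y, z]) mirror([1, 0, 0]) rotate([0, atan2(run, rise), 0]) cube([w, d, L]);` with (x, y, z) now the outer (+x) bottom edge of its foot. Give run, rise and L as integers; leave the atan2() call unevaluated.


translate([228, 0, 665]) cube([112, 1085, 76]);
translate([0, 57, 0]) rotate([0, atan2(228, 665), 0]) cube([38, 54, 703]);
translate([568, 57, 0]) mirror([1, 0, 0]) rotate([0, atan2(228, 665), 0]) cube([38, 54, 703]);
translate([0, 974, 0]) rotate([0, atan2(228, 665), 0]) cube([38, 54, 703]);
translate([568, 974, 0]) mirror([1, 0, 0]) rotate([0, atan2(228, 665), 0]) cube([38, 54, 703]);


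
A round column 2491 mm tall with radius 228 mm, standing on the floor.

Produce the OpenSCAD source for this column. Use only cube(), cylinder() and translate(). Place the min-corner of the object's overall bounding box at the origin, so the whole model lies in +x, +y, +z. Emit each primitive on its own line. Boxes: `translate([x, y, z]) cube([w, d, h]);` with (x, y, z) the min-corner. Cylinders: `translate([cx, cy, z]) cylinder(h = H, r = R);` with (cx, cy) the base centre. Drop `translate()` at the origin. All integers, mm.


translate([228, 228, 0]) cylinder(h = 2491, r = 228);


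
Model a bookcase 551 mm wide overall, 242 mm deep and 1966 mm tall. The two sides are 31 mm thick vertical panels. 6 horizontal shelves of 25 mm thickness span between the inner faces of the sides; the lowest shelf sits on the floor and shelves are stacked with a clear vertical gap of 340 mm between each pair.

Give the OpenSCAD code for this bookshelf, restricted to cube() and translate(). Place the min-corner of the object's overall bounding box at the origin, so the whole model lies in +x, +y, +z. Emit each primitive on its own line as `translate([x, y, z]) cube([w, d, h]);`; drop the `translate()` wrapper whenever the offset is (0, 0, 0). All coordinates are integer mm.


cube([31, 242, 1966]);
translate([520, 0, 0]) cube([31, 242, 1966]);
translate([31, 0, 0]) cube([489, 242, 25]);
translate([31, 0, 365]) cube([489, 242, 25]);
translate([31, 0, 730]) cube([489, 242, 25]);
translate([31, 0, 1095]) cube([489, 242, 25]);
translate([31, 0, 1460]) cube([489, 242, 25]);
translate([31, 0, 1825]) cube([489, 242, 25]);


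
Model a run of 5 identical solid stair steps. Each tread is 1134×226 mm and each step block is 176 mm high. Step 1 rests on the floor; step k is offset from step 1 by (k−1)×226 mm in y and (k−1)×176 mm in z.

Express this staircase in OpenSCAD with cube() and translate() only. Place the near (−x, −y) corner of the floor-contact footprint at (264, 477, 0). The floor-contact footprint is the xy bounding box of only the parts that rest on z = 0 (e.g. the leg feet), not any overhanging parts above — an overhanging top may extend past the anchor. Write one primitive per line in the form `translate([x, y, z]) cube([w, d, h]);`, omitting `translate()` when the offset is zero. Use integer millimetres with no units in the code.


translate([264, 477, 0]) cube([1134, 226, 176]);
translate([264, 703, 176]) cube([1134, 226, 176]);
translate([264, 929, 352]) cube([1134, 226, 176]);
translate([264, 1155, 528]) cube([1134, 226, 176]);
translate([264, 1381, 704]) cube([1134, 226, 176]);


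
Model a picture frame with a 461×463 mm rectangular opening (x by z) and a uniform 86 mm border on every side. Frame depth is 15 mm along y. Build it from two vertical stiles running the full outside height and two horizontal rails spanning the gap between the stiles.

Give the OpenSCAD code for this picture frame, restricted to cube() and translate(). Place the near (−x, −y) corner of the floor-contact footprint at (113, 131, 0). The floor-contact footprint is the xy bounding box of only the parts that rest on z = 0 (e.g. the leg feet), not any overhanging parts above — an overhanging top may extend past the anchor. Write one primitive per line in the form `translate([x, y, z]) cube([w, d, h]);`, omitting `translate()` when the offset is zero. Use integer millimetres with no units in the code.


translate([113, 131, 0]) cube([86, 15, 635]);
translate([660, 131, 0]) cube([86, 15, 635]);
translate([199, 131, 0]) cube([461, 15, 86]);
translate([199, 131, 549]) cube([461, 15, 86]);


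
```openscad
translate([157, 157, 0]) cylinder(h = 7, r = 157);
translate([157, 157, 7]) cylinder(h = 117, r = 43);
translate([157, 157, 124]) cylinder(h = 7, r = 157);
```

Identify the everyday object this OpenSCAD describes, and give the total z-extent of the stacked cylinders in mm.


A spool. The overall height is 131 mm.

Three coaxial cylinders, large–small–large — a spool. Two 7 mm flanges and a 117 mm core give 7 + 117 + 7 = 131 mm.


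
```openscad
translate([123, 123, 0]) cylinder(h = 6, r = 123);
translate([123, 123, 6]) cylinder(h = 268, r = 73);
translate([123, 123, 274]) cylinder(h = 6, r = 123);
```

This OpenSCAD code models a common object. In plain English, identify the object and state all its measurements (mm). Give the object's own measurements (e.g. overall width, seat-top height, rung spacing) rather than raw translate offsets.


A spool: two coaxial disc flanges of radius 123 mm and thickness 6 mm, joined by a core cylinder of radius 73 mm and height 268 mm. The lower flange rests on z = 0 and the three cylinders share a vertical axis.


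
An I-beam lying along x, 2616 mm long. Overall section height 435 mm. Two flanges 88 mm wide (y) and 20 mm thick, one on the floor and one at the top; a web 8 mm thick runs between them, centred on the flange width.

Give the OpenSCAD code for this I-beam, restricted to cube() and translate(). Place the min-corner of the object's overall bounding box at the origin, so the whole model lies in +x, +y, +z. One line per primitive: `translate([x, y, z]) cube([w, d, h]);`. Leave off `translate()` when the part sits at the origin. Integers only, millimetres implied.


cube([2616, 88, 20]);
translate([0, 40, 20]) cube([2616, 8, 395]);
translate([0, 0, 415]) cube([2616, 88, 20]);


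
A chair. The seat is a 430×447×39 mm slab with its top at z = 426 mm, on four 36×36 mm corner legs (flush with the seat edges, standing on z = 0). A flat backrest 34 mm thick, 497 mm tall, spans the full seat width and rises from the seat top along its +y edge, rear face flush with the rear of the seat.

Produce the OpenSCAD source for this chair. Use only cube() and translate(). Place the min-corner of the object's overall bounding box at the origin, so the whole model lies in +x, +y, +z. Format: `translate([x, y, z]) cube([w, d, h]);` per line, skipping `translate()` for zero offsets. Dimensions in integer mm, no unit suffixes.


// leg_h = 426 - 39 = 387
translate([0, 0, 387]) cube([430, 447, 39]);
cube([36, 36, 387]);
translate([394, 0, 0]) cube([36, 36, 387]);
translate([0, 411, 0]) cube([36, 36, 387]);
translate([394, 411, 0]) cube([36, 36, 387]);
translate([0, 413, 426]) cube([430, 34, 497]);


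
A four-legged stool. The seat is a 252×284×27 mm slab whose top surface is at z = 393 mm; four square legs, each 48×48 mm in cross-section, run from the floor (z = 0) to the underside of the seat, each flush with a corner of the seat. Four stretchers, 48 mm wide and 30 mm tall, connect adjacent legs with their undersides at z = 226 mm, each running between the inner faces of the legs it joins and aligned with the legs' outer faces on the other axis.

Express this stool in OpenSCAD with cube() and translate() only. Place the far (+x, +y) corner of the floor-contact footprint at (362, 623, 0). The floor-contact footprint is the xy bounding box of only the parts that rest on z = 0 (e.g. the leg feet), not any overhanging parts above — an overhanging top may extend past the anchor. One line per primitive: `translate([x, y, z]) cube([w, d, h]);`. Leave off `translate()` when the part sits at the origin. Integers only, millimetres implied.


// leg_h = 393 - 27 = 366
// stretcher span = 252 - 2*48 = 156
translate([110, 339, 366]) cube([252, 284, 27]);
translate([110, 339, 0]) cube([48, 48, 366]);
translate([314, 339, 0]) cube([48, 48, 366]);
translate([110, 575, 0]) cube([48, 48, 366]);
translate([314, 575, 0]) cube([48, 48, 366]);
translate([158, 339, 226]) cube([156, 48, 30]);
translate([158, 575, 226]) cube([156, 48, 30]);
translate([110, 387, 226]) cube([48, 188, 30]);
translate([314, 387, 226]) cube([48, 188, 30]);


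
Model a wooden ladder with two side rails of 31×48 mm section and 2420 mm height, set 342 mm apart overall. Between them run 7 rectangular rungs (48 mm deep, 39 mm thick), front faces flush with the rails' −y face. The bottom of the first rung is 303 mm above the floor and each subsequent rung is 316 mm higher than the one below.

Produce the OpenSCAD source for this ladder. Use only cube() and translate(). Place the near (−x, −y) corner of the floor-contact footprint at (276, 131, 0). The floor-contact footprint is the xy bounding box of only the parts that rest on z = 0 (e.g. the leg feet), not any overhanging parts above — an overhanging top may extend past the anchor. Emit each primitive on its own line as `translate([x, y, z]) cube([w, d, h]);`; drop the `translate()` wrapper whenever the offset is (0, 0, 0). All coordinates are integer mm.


translate([276, 131, 0]) cube([31, 48, 2420]);
translate([587, 131, 0]) cube([31, 48, 2420]);
translate([307, 131, 303]) cube([280, 48, 39]);
translate([307, 131, 619]) cube([280, 48, 39]);
translate([307, 131, 935]) cube([280, 48, 39]);
translate([307, 131, 1251]) cube([280, 48, 39]);
translate([307, 131, 1567]) cube([280, 48, 39]);
translate([307, 131, 1883]) cube([280, 48, 39]);
translate([307, 131, 2199]) cube([280, 48, 39]);


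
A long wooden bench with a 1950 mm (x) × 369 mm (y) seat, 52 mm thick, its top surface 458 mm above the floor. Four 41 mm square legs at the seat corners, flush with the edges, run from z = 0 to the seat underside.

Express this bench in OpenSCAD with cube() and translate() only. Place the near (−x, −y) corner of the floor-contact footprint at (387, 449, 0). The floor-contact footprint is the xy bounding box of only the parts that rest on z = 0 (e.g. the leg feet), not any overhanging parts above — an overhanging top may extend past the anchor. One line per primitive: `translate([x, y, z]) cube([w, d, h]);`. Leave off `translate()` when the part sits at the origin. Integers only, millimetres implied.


translate([387, 449, 406]) cube([1950, 369, 52]);
translate([387, 449, 0]) cube([41, 41, 406]);
translate([387, 777, 0]) cube([41, 41, 406]);
translate([2296, 449, 0]) cube([41, 41, 406]);
translate([2296, 777, 0]) cube([41, 41, 406]);


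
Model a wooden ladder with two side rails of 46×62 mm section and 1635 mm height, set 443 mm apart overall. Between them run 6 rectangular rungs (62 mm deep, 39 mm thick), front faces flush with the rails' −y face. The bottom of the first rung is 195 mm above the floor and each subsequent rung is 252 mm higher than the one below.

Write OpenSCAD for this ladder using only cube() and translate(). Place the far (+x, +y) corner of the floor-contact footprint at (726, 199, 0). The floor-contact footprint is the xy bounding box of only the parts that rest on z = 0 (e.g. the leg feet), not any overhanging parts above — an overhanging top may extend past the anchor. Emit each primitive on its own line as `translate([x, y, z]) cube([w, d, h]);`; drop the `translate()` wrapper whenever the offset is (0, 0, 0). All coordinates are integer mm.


translate([283, 137, 0]) cube([46, 62, 1635]);
translate([680, 137, 0]) cube([46, 62, 1635]);
translate([329, 137, 195]) cube([351, 62, 39]);
translate([329, 137, 447]) cube([351, 62, 39]);
translate([329, 137, 699]) cube([351, 62, 39]);
translate([329, 137, 951]) cube([351, 62, 39]);
translate([329, 137, 1203]) cube([351, 62, 39]);
translate([329, 137, 1455]) cube([351, 62, 39]);


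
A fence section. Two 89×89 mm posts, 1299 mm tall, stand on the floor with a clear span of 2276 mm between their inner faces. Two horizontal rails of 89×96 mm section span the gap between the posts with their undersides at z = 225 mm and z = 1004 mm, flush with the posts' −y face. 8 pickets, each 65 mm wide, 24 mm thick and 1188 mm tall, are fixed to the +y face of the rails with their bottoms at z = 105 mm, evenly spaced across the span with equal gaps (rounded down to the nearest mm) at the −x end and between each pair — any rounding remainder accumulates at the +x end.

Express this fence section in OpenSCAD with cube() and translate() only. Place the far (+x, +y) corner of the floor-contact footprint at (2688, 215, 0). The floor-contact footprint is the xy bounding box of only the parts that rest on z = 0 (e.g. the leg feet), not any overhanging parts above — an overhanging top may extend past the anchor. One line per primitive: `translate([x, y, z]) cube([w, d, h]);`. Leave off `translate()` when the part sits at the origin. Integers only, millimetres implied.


translate([234, 126, 0]) cube([89, 89, 1299]);
translate([2599, 126, 0]) cube([89, 89, 1299]);
translate([323, 126, 225]) cube([2276, 89, 96]);
translate([323, 126, 1004]) cube([2276, 89, 96]);
translate([518, 215, 105]) cube([65, 24, 1188]);
translate([778, 215, 105]) cube([65, 24, 1188]);
translate([1038, 215, 105]) cube([65, 24, 1188]);
translate([1298, 215, 105]) cube([65, 24, 1188]);
translate([1558, 215, 105]) cube([65, 24, 1188]);
translate([1818, 215, 105]) cube([65, 24, 1188]);
translate([2078, 215, 105]) cube([65, 24, 1188]);
translate([2338, 215, 105]) cube([65, 24, 1188]);


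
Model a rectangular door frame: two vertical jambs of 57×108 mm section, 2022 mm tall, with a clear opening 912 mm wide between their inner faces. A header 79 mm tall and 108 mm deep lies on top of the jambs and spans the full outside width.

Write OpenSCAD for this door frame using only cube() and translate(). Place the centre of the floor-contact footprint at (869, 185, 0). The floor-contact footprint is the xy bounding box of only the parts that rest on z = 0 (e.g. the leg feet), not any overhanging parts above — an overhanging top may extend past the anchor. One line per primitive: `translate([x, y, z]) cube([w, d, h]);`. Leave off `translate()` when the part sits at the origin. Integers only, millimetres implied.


translate([356, 131, 0]) cube([57, 108, 2022]);
translate([1325, 131, 0]) cube([57, 108, 2022]);
translate([356, 131, 2022]) cube([1026, 108, 79]);


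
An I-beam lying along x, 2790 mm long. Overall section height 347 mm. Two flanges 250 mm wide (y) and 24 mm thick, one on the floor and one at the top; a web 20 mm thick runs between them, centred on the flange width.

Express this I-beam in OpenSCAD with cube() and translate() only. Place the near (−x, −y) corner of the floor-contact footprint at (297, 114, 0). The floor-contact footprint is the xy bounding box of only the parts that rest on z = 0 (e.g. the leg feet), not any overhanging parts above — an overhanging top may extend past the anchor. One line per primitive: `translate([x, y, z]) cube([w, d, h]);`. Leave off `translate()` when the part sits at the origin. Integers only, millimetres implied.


translate([297, 114, 0]) cube([2790, 250, 24]);
translate([297, 229, 24]) cube([2790, 20, 299]);
translate([297, 114, 323]) cube([2790, 250, 24]);


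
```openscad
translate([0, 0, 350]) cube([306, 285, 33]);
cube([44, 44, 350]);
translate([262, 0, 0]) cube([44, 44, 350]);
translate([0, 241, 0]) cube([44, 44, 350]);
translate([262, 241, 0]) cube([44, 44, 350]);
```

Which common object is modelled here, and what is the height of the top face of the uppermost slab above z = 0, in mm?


A stool. The seat height is 383 mm.

A 306×285×33 slab at z = 350 on four corner posts — a stool. The seat top is 350 + 33 = 383 mm.


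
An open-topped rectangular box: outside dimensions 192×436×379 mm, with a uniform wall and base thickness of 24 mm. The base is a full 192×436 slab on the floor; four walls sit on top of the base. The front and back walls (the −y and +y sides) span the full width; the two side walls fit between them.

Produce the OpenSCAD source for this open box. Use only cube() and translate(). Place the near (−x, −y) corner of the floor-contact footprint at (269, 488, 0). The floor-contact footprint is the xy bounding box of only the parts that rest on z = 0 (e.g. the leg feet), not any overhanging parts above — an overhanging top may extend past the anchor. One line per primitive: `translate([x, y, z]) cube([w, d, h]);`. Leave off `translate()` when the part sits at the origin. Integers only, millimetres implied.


translate([269, 488, 0]) cube([192, 436, 24]);
translate([269, 488, 24]) cube([192, 24, 355]);
translate([269, 900, 24]) cube([192, 24, 355]);
translate([269, 512, 24]) cube([24, 388, 355]);
translate([437, 512, 24]) cube([24, 388, 355]);


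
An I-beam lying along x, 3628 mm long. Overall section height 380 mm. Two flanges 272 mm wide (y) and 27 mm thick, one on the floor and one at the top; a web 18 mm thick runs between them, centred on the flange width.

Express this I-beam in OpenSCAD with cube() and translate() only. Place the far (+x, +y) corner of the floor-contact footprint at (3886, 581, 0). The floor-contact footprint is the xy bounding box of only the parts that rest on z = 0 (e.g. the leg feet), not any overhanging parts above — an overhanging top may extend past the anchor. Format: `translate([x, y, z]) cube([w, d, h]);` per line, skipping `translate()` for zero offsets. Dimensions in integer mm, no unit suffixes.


translate([258, 309, 0]) cube([3628, 272, 27]);
translate([258, 436, 27]) cube([3628, 18, 326]);
translate([258, 309, 353]) cube([3628, 272, 27]);


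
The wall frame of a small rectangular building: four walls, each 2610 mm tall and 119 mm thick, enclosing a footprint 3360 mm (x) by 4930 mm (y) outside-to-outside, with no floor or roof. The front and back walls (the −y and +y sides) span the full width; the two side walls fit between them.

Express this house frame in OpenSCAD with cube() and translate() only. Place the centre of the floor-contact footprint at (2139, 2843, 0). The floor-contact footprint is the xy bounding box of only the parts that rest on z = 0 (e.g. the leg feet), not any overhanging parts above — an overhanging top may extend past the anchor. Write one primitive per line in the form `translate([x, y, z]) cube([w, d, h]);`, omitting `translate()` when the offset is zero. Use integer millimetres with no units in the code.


translate([459, 378, 0]) cube([3360, 119, 2610]);
translate([459, 5189, 0]) cube([3360, 119, 2610]);
translate([459, 497, 0]) cube([119, 4692, 2610]);
translate([3700, 497, 0]) cube([119, 4692, 2610]);


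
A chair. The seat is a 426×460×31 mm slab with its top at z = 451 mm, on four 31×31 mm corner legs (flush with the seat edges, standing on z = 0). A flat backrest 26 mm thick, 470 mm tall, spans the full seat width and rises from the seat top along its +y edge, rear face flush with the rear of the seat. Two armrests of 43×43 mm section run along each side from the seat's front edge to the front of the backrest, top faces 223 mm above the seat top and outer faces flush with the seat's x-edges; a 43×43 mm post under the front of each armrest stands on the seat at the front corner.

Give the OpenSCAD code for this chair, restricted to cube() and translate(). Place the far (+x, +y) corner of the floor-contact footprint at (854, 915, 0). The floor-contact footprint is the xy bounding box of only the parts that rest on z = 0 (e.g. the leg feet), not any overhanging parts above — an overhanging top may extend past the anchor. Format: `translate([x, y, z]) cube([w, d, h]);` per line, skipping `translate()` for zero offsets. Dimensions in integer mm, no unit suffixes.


translate([428, 455, 420]) cube([426, 460, 31]);
translate([428, 455, 0]) cube([31, 31, 420]);
translate([823, 455, 0]) cube([31, 31, 420]);
translate([428, 884, 0]) cube([31, 31, 420]);
translate([823, 884, 0]) cube([31, 31, 420]);
translate([428, 889, 451]) cube([426, 26, 470]);
translate([428, 455, 631]) cube([43, 434, 43]);
translate([811, 455, 631]) cube([43, 434, 43]);
translate([428, 455, 451]) cube([43, 43, 180]);
translate([811, 455, 451]) cube([43, 43, 180]);


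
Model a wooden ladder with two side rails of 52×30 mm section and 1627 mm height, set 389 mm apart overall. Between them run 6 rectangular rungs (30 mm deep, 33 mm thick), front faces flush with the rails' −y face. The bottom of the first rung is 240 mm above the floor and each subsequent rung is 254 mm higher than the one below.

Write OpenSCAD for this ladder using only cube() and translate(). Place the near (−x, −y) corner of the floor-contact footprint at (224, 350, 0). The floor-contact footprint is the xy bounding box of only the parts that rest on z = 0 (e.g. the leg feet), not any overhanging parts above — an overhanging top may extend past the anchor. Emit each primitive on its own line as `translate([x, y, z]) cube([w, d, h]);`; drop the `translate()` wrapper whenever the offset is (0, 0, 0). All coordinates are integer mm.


// rung span = 389 - 2*52 = 285
// rung[k] z = 240 + k*254
translate([224, 350, 0]) cube([52, 30, 1627]);
translate([561, 350, 0]) cube([52, 30, 1627]);
translate([276, 350, 240]) cube([285, 30, 33]);
translate([276, 350, 494]) cube([285, 30, 33]);
translate([276, 350, 748]) cube([285, 30, 33]);
translate([276, 350, 1002]) cube([285, 30, 33]);
translate([276, 350, 1256]) cube([285, 30, 33]);
translate([276, 350, 1510]) cube([285, 30, 33]);


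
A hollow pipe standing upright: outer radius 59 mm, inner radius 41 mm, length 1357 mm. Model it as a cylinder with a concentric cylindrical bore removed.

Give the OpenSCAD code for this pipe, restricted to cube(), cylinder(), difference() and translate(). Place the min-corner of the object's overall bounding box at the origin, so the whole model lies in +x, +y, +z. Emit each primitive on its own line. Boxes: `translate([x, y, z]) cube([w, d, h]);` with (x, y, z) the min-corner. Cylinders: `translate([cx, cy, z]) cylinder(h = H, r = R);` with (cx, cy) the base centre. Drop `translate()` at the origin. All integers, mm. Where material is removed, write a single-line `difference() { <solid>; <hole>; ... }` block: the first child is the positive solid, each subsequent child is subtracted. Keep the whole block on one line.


difference() { translate([59, 59, 0]) cylinder(h = 1357, r = 59); translate([59, 59, 0]) cylinder(h = 1357, r = 41); }


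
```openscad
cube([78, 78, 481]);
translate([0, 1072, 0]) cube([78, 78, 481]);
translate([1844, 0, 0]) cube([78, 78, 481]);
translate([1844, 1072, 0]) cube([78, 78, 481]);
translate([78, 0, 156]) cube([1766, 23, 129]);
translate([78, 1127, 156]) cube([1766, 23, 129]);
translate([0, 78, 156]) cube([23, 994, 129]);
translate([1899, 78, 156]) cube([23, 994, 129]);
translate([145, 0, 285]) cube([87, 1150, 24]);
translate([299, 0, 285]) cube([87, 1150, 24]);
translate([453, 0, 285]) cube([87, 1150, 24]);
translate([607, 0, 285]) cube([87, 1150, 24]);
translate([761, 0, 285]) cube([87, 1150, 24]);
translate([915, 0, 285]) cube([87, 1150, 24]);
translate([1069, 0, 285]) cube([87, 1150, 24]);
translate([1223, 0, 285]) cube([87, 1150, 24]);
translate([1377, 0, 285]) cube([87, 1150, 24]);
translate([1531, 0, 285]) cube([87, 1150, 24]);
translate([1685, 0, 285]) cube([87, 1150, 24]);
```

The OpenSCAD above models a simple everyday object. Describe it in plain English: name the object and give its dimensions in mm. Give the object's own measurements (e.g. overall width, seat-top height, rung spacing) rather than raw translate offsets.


A bed frame 1922 mm long (x) by 1150 mm wide (y). Four 78×78 mm corner posts, 481 mm tall, at the corners of the footprint. Four rails of 23 mm thickness and 129 mm height run between adjacent posts with their undersides at z = 156 mm, their outer faces flush with the outside of the frame (the two x-running rails run between the posts' inner faces; the two y-running rails run between the posts' inner faces). 11 slats, each 87 mm wide (x) and 24 mm thick, lie across the top of the two x-running rails, running the full 1150 mm width of the frame in y; along x they sit between the end posts with a 67 mm gap after the −x posts and between neighbouring slats, leaving 72 mm before the +x posts.
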